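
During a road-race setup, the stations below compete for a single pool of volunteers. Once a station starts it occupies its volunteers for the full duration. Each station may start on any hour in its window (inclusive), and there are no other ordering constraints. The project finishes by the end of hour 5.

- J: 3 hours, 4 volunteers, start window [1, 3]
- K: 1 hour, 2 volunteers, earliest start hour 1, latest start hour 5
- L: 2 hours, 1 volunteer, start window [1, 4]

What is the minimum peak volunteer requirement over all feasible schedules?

4

Early-start (J@1, K@1, L@1) gives peak 7: h1:7  h2:5  h3:4  h4:0  h5:0.
Shift K→4, L→4.
Schedule J@1, K@4, L@4: h1:4  h2:4  h3:4  h4:3  h5:1 — peak 4.
Total volunteer-hours = 16 over 5 hours ⇒ peak ≥ ⌈16/5⌉ = 4, so 4 is optimal.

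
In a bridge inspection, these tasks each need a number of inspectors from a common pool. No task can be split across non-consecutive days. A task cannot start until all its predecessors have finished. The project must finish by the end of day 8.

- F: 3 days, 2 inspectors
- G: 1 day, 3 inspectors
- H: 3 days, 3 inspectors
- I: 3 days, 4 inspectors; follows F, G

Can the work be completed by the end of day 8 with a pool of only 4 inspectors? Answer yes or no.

no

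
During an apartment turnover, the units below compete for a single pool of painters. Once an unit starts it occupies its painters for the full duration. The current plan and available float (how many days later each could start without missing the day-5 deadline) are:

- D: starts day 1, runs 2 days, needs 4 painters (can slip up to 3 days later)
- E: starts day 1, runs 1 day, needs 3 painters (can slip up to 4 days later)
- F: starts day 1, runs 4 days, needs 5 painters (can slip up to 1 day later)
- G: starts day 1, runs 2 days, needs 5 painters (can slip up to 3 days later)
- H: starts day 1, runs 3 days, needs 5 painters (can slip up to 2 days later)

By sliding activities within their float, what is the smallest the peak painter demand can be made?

14

Early-start (D@1, E@1, F@1, G@1, H@1) gives peak 22: d1:22  d2:19  d3:10  d4:5  d5:0.
Shift F→2, H→3.
Schedule D@1, E@1, F@2, G@1, H@3: d1:12  d2:14  d3:10  d4:10  d5:10 — peak 14.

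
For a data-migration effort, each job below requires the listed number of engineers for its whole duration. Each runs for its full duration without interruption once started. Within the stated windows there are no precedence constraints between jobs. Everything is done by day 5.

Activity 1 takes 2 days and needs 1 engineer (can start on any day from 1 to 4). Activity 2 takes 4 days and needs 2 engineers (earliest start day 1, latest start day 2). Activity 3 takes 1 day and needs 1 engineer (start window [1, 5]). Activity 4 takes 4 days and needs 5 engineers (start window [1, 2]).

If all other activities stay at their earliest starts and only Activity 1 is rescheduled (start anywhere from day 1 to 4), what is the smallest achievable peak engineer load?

8

Activity 1@1: d1:9  d2:8  d3:7  d4:7  d5:0 → peak 9
Activity 1@2: d1:8  d2:8  d3:8  d4:7  d5:0 → peak 8
Activity 1@3: d1:8  d2:7  d3:8  d4:8  d5:0 → peak 8
Activity 1@4: d1:8  d2:7  d3:7  d4:8  d5:1 → peak 8
Best is Activity 1@2, peak 8.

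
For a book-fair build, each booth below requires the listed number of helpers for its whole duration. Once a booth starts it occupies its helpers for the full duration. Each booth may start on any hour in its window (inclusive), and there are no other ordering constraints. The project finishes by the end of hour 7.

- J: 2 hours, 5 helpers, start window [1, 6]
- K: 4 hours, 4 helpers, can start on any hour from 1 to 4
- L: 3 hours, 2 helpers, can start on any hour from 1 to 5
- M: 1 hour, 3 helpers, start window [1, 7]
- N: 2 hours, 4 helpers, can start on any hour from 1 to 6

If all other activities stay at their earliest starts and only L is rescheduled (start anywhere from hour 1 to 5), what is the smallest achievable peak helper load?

16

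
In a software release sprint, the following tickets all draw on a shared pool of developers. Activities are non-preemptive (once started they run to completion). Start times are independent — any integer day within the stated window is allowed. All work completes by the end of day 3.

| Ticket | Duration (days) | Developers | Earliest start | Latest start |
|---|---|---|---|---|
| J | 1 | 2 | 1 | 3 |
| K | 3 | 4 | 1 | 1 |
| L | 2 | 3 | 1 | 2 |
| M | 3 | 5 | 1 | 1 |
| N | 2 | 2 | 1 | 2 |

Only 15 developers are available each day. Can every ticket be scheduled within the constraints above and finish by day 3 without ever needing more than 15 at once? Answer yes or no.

Schedule J@1, K@1, L@1, M@1, N@2: d1:14  d2:14  d3:11 — peak 14 ≤ 15.

yes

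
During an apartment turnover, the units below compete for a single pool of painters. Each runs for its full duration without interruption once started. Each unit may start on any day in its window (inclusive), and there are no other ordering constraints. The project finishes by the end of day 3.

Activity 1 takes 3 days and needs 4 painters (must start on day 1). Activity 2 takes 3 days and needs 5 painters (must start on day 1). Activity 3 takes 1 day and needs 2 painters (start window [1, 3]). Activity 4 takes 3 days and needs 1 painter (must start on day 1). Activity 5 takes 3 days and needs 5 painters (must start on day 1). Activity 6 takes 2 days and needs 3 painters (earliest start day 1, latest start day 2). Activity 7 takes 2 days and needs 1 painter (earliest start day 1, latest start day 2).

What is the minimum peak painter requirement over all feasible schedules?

Early-start (Activity 1@1, Activity 2@1, Activity 3@1, Activity 4@1, Activity 5@1, Activity 6@1, Activity 7@1) gives peak 21: d1:21  d2:19  d3:15.
Shift Activity 6→2.
Schedule Activity 1@1, Activity 2@1, Activity 3@1, Activity 4@1, Activity 5@1, Activity 6@2, Activity 7@1: d1:18  d2:19  d3:18 — peak 19.
Total painter-days = 55 over 3 days ⇒ peak ≥ ⌈55/3⌉ = 19, so 19 is optimal.

19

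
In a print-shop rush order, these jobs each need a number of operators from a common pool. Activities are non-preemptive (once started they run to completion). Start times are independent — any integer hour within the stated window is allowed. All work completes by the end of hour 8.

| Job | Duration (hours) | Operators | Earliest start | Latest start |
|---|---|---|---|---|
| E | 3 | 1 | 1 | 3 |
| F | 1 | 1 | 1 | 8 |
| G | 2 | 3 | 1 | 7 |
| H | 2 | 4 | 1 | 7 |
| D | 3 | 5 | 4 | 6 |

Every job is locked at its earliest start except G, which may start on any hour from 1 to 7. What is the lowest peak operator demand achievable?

6

G@1: h1:9  h2:8  h3:1  h4:5  h5:5  h6:5  h7:0  h8:0 → peak 9
G@2: h1:6  h2:8  h3:4  h4:5  h5:5  h6:5  h7:0  h8:0 → peak 8
G@3: h1:6  h2:5  h3:4  h4:8  h5:5  h6:5  h7:0  h8:0 → peak 8
G@4: h1:6  h2:5  h3:1  h4:8  h5:8  h6:5  h7:0  h8:0 → peak 8
G@5: h1:6  h2:5  h3:1  h4:5  h5:8  h6:8  h7:0  h8:0 → peak 8
G@6: h1:6  h2:5  h3:1  h4:5  h5:5  h6:8  h7:3  h8:0 → peak 8
G@7: h1:6  h2:5  h3:1  h4:5  h5:5  h6:5  h7:3  h8:3 → peak 6
Best is G@7, peak 6.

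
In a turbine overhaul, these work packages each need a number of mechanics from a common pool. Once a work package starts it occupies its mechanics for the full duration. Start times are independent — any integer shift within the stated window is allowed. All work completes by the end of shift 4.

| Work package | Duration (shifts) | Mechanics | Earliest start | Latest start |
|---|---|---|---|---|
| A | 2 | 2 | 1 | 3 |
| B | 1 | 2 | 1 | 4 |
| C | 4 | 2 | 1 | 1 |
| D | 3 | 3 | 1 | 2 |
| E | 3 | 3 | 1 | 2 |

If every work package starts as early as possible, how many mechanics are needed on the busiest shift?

Early-start schedule: A@1, B@1, C@1, D@1, E@1.
Load per shift: shift 1: 12, shift 2: 10, shift 3: 8, shift 4: 2.
Peak is 12.

12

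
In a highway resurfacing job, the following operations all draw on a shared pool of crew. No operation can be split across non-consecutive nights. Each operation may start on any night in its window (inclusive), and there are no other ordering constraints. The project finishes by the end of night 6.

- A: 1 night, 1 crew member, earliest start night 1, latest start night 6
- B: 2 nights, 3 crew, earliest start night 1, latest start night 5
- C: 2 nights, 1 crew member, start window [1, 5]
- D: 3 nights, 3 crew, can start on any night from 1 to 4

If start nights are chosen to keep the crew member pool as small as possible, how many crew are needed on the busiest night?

Early-start (A@1, B@1, C@1, D@1) gives peak 8: n1:8  n2:7  n3:3  n4:0  n5:0  n6:0.
Shift C→2, D→3.
Schedule A@1, B@1, C@2, D@3: n1:4  n2:4  n3:4  n4:3  n5:3  n6:0 — peak 4.

4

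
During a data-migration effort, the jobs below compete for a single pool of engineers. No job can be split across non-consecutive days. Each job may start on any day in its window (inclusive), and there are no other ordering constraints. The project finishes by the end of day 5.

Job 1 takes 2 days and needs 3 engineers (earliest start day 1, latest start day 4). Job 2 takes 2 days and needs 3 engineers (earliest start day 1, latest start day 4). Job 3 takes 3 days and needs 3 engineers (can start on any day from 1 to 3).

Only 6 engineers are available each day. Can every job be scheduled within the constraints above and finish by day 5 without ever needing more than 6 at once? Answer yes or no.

Schedule Job 1@1, Job 2@1, Job 3@3: d1:6  d2:6  d3:3  d4:3  d5:3 — peak 6 ≤ 6.

yes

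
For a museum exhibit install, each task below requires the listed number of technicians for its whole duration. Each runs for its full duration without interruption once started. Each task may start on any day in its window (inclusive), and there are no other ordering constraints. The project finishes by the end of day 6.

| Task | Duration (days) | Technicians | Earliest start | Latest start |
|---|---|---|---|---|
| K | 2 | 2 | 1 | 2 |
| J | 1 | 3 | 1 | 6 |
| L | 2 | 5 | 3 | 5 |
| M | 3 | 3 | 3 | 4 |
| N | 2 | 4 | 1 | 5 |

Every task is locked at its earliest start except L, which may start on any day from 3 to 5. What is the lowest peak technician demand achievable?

9

L@3: d1:9  d2:6  d3:8  d4:8  d5:3  d6:0 → peak 9
L@4: d1:9  d2:6  d3:3  d4:8  d5:8  d6:0 → peak 9
L@5: d1:9  d2:6  d3:3  d4:3  d5:8  d6:5 → peak 9
Best is L@3, peak 9.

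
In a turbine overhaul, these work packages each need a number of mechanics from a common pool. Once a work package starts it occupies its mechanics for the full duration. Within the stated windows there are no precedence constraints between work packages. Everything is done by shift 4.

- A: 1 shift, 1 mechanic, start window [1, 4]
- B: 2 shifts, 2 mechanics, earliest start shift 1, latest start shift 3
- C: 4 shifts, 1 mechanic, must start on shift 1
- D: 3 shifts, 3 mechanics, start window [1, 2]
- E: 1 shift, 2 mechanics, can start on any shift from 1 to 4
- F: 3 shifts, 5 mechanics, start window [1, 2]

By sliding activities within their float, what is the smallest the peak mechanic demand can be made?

Early-start (A@1, B@1, C@1, D@1, E@1, F@1) gives peak 14: s1:14  s2:11  s3:9  s4:1.
Shift F→2.
Schedule A@1, B@1, C@1, D@1, E@1, F@2: s1:9  s2:11  s3:9  s4:6 — peak 11.

11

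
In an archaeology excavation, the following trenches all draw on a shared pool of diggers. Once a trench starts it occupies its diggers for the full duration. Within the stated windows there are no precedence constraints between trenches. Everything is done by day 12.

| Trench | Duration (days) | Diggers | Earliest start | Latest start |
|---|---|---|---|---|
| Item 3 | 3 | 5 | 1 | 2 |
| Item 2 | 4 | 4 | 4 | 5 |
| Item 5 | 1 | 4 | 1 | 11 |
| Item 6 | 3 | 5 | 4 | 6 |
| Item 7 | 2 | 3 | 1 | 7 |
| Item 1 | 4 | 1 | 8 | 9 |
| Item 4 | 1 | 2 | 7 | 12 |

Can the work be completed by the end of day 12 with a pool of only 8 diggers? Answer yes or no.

The minimum achievable peak is 9; 8 < 9, so no feasible schedule stays within the cap.

no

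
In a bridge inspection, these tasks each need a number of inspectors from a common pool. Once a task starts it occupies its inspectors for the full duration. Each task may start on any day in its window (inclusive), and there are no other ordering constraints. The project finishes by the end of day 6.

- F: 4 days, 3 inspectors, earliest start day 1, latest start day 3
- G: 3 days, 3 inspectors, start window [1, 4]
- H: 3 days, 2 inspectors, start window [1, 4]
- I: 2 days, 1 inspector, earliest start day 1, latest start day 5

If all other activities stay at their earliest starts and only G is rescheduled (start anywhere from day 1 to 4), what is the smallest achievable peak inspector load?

6

G@1: d1:9  d2:9  d3:8  d4:3  d5:0  d6:0 → peak 9
G@2: d1:6  d2:9  d3:8  d4:6  d5:0  d6:0 → peak 9
G@3: d1:6  d2:6  d3:8  d4:6  d5:3  d6:0 → peak 8
G@4: d1:6  d2:6  d3:5  d4:6  d5:3  d6:3 → peak 6
Best is G@4, peak 6.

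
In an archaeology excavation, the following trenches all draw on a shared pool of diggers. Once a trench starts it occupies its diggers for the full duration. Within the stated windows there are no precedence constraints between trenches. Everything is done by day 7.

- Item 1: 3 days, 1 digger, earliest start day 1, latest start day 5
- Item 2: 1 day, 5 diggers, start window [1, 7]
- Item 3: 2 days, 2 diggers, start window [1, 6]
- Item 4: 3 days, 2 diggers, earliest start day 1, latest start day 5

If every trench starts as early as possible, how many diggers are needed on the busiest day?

10

Early-start schedule: Item 1@1, Item 2@1, Item 3@1, Item 4@1.
Load per day: day 1: 10, day 2: 5, day 3: 3, day 4: 0, day 5: 0, day 6: 0, day 7: 0.
Peak is 10.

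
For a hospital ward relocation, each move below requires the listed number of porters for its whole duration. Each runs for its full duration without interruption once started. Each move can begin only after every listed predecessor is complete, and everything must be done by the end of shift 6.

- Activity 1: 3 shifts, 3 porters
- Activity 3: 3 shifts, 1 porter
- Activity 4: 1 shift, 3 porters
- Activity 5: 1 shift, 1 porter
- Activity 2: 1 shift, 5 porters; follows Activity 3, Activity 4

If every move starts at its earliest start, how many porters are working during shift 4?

5

At early start, shift 4 has: Activity 2.
Demand: 5 = 5.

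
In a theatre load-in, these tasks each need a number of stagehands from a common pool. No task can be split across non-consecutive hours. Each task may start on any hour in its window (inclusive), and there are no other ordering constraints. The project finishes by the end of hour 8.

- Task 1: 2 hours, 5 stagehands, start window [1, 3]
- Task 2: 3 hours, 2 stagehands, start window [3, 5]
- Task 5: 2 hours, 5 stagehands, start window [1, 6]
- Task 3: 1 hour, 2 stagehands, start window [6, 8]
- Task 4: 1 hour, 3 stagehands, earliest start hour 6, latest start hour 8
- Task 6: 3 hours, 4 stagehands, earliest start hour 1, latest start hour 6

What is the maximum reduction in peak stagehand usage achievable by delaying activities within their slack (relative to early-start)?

8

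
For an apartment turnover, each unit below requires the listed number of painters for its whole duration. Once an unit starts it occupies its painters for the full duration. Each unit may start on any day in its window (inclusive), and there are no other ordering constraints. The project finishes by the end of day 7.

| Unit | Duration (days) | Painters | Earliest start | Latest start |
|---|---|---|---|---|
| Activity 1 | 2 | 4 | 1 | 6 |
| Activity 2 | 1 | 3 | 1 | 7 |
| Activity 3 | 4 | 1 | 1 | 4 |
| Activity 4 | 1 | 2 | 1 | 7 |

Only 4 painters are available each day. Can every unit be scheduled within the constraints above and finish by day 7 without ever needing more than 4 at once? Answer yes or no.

yes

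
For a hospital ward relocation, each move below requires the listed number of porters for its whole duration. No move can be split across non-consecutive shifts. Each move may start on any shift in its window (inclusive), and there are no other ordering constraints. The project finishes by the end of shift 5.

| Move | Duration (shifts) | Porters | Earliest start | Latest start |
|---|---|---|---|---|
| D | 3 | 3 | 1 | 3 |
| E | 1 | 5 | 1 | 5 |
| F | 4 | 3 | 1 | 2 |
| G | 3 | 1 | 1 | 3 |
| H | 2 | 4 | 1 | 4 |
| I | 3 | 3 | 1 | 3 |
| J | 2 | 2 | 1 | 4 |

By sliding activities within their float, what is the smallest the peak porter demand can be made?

Early-start (D@1, E@1, F@1, G@1, H@1, I@1, J@1) gives peak 21: s1:21  s2:16  s3:10  s4:3  s5:0.
Shift F→2, H→4, I→3.
Schedule D@1, E@1, F@2, G@1, H@4, I@3, J@1: s1:11  s2:9  s3:10  s4:10  s5:10 — peak 11.

11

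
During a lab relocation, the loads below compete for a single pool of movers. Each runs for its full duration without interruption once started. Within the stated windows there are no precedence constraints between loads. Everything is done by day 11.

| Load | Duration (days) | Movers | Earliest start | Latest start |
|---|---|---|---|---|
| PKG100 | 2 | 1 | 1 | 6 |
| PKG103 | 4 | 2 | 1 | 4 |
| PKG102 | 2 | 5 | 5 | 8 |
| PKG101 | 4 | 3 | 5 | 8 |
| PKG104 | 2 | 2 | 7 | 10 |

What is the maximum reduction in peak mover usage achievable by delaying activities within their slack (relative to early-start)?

3

Early-start peak: d1:3  d2:3  d3:2  d4:2  d5:8  d6:8  d7:5  d8:5  d9:0  d10:0  d11:0 ⇒ 8.
Leveled (PKG100@1, PKG103@1, PKG102@5, PKG101@7, PKG104@7): d1:3  d2:3  d3:2  d4:2  d5:5  d6:5  d7:5  d8:5  d9:3  d10:3  d11:0 ⇒ 5.
Reduction 8 − 5 = 3.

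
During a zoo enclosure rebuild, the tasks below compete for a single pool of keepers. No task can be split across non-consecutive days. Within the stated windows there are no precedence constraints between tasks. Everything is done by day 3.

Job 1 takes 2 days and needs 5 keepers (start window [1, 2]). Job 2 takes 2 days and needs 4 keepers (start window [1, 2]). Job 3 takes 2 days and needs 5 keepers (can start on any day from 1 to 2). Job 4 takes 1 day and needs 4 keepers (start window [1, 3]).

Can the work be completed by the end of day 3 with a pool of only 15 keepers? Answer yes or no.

yes

Schedule Job 1@1, Job 2@1, Job 3@1, Job 4@3: d1:14  d2:14  d3:4 — peak 14 ≤ 15.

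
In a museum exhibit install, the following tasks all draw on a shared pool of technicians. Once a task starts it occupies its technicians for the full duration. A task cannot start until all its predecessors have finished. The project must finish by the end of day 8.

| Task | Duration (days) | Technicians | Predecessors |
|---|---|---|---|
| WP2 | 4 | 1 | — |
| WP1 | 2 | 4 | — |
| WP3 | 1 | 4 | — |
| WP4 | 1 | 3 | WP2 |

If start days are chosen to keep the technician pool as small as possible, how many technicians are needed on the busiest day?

4

Early-start (WP2@1, WP1@1, WP3@1, WP4@5) gives peak 9: d1:9  d2:5  d3:1  d4:1  d5:3  d6:0  d7:0  d8:0.
Shift WP1→5, WP3→7, WP4→8.
Schedule WP2@1, WP1@5, WP3@7, WP4@8: d1:1  d2:1  d3:1  d4:1  d5:4  d6:4  d7:4  d8:3 — peak 4.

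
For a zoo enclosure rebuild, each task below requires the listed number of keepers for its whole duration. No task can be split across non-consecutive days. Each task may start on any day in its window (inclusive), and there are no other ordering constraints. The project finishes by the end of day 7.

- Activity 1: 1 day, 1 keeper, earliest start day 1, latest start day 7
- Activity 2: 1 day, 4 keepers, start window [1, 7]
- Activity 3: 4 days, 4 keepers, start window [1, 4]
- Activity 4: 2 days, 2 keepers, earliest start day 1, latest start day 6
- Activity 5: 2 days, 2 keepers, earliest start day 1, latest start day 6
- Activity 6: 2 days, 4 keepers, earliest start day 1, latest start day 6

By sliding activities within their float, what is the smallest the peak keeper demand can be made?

6

Early-start (Activity 1@1, Activity 2@1, Activity 3@1, Activity 4@1, Activity 5@1, Activity 6@1) gives peak 17: d1:17  d2:12  d3:4  d4:4  d5:0  d6:0  d7:0.
Shift Activity 3→2, Activity 4→2, Activity 5→4, Activity 6→6.
Schedule Activity 1@1, Activity 2@1, Activity 3@2, Activity 4@2, Activity 5@4, Activity 6@6: d1:5  d2:6  d3:6  d4:6  d5:6  d6:4  d7:4 — peak 6.
Total keeper-days = 37 over 7 days ⇒ peak ≥ ⌈37/7⌉ = 6, so 6 is optimal.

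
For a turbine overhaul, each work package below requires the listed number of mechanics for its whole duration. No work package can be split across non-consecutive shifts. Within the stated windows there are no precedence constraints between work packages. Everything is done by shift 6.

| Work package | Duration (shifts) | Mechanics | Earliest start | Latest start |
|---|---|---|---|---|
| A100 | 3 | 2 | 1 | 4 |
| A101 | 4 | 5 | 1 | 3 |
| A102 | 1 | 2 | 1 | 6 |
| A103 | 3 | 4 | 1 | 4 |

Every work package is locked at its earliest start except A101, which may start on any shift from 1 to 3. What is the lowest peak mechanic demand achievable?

A101@1: s1:13  s2:11  s3:11  s4:5  s5:0  s6:0 → peak 13
A101@2: s1:8  s2:11  s3:11  s4:5  s5:5  s6:0 → peak 11
A101@3: s1:8  s2:6  s3:11  s4:5  s5:5  s6:5 → peak 11
Best is A101@2, peak 11.

11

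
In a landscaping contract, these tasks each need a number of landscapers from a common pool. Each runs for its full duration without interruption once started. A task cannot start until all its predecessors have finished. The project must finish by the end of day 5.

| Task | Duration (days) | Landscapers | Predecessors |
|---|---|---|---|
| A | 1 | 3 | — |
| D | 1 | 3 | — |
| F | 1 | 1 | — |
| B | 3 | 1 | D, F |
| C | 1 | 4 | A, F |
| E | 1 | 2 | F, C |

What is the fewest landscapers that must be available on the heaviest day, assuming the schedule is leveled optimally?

5

Early-start (A@1, D@1, F@1, B@2, C@2, E@3) gives peak 7: d1:7  d2:5  d3:3  d4:1  d5:0.
Shift D→2, B→3, C→3, E→4.
Schedule A@1, D@2, F@1, B@3, C@3, E@4: d1:4  d2:3  d3:5  d4:3  d5:1 — peak 5.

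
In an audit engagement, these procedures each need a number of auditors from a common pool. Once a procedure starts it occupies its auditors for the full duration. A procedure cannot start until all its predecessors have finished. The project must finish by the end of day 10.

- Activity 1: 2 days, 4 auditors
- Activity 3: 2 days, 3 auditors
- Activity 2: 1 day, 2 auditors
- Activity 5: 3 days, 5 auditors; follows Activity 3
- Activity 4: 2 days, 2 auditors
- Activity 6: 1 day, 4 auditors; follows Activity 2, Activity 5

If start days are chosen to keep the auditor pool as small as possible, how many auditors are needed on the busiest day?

5

Early-start (Activity 1@1, Activity 3@1, Activity 2@1, Activity 5@3, Activity 4@1, Activity 6@6) gives peak 11: d1:11  d2:9  d3:5  d4:5  d5:5  d6:4  d7:0  d8:0  d9:0  d10:0.
Shift Activity 3→3, Activity 2→3, Activity 5→5, Activity 4→8, Activity 6→10.
Schedule Activity 1@1, Activity 3@3, Activity 2@3, Activity 5@5, Activity 4@8, Activity 6@10: d1:4  d2:4  d3:5  d4:3  d5:5  d6:5  d7:5  d8:2  d9:2  d10:4 — peak 5.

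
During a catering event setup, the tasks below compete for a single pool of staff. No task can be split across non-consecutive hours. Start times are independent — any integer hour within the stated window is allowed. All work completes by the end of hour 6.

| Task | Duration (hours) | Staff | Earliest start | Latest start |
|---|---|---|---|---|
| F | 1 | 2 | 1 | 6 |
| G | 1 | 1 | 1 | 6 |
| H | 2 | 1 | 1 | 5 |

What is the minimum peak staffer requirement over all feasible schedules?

2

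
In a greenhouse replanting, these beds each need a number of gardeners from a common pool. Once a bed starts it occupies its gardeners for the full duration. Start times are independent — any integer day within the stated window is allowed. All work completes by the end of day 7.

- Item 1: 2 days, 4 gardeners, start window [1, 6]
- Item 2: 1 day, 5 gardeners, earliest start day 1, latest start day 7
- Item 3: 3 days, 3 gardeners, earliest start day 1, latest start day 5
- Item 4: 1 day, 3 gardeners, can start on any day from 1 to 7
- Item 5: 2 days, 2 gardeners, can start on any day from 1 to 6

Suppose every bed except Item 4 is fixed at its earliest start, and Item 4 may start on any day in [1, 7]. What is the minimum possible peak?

Item 4@1: d1:17  d2:9  d3:3  d4:0  d5:0  d6:0  d7:0 → peak 17
Item 4@2: d1:14  d2:12  d3:3  d4:0  d5:0  d6:0  d7:0 → peak 14
Item 4@3: d1:14  d2:9  d3:6  d4:0  d5:0  d6:0  d7:0 → peak 14
Item 4@4: d1:14  d2:9  d3:3  d4:3  d5:0  d6:0  d7:0 → peak 14
Item 4@5: d1:14  d2:9  d3:3  d4:0  d5:3  d6:0  d7:0 → peak 14
Item 4@6: d1:14  d2:9  d3:3  d4:0  d5:0  d6:3  d7:0 → peak 14
Item 4@7: d1:14  d2:9  d3:3  d4:0  d5:0  d6:0  d7:3 → peak 14
Best is Item 4@2, peak 14.

14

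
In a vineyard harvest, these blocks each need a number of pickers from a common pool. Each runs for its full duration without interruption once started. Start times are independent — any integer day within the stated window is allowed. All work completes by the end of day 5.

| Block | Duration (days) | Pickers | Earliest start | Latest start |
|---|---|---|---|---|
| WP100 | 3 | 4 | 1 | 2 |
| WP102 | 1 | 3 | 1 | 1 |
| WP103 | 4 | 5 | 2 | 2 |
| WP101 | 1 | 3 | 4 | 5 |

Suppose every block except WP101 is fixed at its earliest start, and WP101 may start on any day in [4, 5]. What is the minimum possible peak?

WP101@4: d1:7  d2:9  d3:9  d4:8  d5:5 → peak 9
WP101@5: d1:7  d2:9  d3:9  d4:5  d5:8 → peak 9
Best is WP101@4, peak 9.

9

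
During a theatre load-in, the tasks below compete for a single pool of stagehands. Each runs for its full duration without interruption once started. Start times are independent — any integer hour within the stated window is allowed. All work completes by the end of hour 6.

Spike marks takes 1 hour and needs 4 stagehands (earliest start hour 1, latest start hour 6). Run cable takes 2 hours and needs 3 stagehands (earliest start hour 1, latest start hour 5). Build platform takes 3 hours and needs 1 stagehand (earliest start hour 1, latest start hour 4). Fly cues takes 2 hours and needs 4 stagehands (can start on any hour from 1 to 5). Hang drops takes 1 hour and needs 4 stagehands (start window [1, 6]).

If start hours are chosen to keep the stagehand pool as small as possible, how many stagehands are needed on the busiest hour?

5

Early-start (Spike marks@1, Run cable@1, Build platform@1, Fly cues@1, Hang drops@1) gives peak 16: h1:16  h2:8  h3:1  h4:0  h5:0  h6:0.
Shift Run cable→2, Fly cues→4, Hang drops→6.
Schedule Spike marks@1, Run cable@2, Build platform@1, Fly cues@4, Hang drops@6: h1:5  h2:4  h3:4  h4:4  h5:4  h6:4 — peak 5.
Total stagehand-hours = 25 over 6 hours ⇒ peak ≥ ⌈25/6⌉ = 5, so 5 is optimal.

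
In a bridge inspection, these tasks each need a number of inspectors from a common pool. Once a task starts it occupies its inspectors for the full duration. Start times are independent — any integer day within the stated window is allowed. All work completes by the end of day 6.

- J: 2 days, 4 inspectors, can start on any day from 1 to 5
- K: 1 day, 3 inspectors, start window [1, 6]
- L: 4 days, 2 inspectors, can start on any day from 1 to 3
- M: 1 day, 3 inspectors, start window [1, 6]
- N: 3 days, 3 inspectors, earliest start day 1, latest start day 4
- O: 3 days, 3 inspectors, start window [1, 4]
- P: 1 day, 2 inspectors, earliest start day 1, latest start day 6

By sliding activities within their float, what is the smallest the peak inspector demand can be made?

8

Early-start (J@1, K@1, L@1, M@1, N@1, O@1, P@1) gives peak 20: d1:20  d2:12  d3:8  d4:2  d5:0  d6:0.
Shift L→2, M→3, N→3, O→4, P→2.
Schedule J@1, K@1, L@2, M@3, N@3, O@4, P@2: d1:7  d2:8  d3:8  d4:8  d5:8  d6:3 — peak 8.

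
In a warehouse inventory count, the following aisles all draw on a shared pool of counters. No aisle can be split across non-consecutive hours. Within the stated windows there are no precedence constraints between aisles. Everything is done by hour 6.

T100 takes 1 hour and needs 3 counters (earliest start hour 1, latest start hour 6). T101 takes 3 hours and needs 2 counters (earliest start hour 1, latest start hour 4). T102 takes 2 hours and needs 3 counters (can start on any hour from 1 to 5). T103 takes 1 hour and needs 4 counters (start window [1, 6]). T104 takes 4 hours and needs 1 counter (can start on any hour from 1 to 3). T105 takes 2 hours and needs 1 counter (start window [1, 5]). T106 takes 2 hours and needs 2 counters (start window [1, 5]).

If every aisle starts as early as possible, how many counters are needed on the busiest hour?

16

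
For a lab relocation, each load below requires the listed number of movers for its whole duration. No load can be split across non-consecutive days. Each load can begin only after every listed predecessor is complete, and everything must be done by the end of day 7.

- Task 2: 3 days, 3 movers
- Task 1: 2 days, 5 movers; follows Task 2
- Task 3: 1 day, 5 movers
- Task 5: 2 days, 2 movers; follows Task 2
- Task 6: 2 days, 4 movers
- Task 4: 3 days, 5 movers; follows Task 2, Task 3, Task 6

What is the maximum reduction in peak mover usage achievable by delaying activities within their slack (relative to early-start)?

Early-start peak: d1:12  d2:7  d3:3  d4:12  d5:12  d6:5  d7:0 ⇒ 12.
Leveled (Task 2@1, Task 1@4, Task 3@1, Task 5@6, Task 6@2, Task 4@4): d1:8  d2:7  d3:7  d4:10  d5:10  d6:7  d7:2 ⇒ 10.
Reduction 12 − 10 = 2.

2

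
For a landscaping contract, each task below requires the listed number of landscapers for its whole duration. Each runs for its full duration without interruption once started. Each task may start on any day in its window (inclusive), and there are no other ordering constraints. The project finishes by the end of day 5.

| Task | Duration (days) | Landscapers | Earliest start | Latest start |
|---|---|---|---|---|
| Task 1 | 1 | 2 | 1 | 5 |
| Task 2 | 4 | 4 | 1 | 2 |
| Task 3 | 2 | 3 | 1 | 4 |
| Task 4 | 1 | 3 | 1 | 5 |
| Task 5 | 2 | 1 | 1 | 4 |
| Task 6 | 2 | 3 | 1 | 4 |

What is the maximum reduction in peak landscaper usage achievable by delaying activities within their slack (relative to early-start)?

Early-start peak: d1:16  d2:11  d3:4  d4:4  d5:0 ⇒ 16.
Leveled (Task 1@1, Task 2@1, Task 3@2, Task 4@5, Task 5@1, Task 6@4): d1:7  d2:8  d3:7  d4:7  d5:6 ⇒ 8.
Reduction 16 − 8 = 8.

8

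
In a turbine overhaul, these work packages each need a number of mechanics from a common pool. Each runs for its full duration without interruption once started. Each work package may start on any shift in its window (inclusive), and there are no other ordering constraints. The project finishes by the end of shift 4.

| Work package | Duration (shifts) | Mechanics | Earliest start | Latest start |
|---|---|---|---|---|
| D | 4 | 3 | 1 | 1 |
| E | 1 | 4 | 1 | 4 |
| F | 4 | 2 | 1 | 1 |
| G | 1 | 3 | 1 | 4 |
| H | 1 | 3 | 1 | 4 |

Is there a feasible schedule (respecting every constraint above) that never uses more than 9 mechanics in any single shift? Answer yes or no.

yes

Schedule D@1, E@1, F@1, G@2, H@3: s1:9  s2:8  s3:8  s4:5 — peak 9 ≤ 9.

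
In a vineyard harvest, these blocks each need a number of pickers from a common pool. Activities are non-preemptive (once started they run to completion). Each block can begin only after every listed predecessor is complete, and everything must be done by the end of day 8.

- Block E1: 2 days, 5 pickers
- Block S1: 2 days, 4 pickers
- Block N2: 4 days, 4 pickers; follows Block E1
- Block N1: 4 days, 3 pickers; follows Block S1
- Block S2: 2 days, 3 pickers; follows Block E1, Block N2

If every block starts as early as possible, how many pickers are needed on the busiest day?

Early-start schedule: Block E1@1, Block S1@1, Block N2@3, Block N1@3, Block S2@7.
Load per day: day 1: 9, day 2: 9, day 3: 7, day 4: 7, day 5: 7, day 6: 7, day 7: 3, day 8: 3.
Peak is 9.

9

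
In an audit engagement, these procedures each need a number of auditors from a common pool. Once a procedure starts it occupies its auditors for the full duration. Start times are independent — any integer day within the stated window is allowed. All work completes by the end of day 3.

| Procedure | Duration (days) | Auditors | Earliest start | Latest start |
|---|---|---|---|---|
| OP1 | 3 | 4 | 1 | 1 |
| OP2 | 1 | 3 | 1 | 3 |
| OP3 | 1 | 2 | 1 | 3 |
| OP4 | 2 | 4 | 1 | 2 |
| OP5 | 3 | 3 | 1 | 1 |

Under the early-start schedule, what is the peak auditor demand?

Early-start schedule: OP1@1, OP2@1, OP3@1, OP4@1, OP5@1.
Load per day: day 1: 16, day 2: 11, day 3: 7.
Peak is 16.

16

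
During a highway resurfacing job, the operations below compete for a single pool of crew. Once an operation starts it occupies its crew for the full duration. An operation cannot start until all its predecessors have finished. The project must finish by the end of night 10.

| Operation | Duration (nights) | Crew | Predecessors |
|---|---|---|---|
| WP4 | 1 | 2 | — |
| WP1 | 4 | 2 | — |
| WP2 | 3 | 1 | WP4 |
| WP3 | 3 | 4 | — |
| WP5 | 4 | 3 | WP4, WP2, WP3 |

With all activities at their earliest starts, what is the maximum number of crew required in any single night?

Early-start schedule: WP4@1, WP1@1, WP2@2, WP3@1, WP5@5.
Load per night: night 1: 8, night 2: 7, night 3: 7, night 4: 3, night 5: 3, night 6: 3, night 7: 3, night 8: 3, night 9: 0, night 10: 0.
Peak is 8.

8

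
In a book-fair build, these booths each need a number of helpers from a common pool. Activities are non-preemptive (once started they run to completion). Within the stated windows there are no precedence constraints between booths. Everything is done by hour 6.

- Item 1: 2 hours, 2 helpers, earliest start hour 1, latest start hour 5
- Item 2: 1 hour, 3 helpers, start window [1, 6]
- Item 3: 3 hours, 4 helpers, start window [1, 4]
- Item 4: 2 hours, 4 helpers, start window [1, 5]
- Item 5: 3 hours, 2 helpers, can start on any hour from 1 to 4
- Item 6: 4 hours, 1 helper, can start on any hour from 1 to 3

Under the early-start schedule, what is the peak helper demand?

16

Early-start schedule: Item 1@1, Item 2@1, Item 3@1, Item 4@1, Item 5@1, Item 6@1.
Load per hour: hour 1: 16, hour 2: 13, hour 3: 7, hour 4: 1, hour 5: 0, hour 6: 0.
Peak is 16.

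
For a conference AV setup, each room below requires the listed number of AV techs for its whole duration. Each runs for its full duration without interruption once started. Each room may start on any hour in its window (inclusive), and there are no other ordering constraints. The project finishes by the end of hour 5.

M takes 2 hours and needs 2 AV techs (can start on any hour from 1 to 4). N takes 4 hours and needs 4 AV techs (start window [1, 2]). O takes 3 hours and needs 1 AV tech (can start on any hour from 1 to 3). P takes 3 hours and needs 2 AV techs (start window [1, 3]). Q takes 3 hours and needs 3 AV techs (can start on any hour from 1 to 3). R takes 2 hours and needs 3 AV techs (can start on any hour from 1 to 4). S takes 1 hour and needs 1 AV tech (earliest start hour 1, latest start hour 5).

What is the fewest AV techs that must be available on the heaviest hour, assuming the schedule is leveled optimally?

Early-start (M@1, N@1, O@1, P@1, Q@1, R@1, S@1) gives peak 16: h1:16  h2:15  h3:10  h4:4  h5:0.
Shift Q→3, R→4.
Schedule M@1, N@1, O@1, P@1, Q@3, R@4, S@1: h1:10  h2:9  h3:10  h4:10  h5:6 — peak 10.

10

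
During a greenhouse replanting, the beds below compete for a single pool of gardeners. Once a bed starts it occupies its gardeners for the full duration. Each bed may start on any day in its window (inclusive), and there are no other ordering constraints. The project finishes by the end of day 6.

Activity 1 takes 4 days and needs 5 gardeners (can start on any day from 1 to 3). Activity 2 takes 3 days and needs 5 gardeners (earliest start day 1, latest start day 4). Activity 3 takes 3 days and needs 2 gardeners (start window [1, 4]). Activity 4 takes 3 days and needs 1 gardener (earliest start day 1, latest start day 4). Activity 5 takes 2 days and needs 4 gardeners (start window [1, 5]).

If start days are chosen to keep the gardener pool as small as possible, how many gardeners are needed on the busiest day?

Early-start (Activity 1@1, Activity 2@1, Activity 3@1, Activity 4@1, Activity 5@1) gives peak 17: d1:17  d2:17  d3:13  d4:5  d5:0  d6:0.
Shift Activity 3→4, Activity 4→4, Activity 5→5.
Schedule Activity 1@1, Activity 2@1, Activity 3@4, Activity 4@4, Activity 5@5: d1:10  d2:10  d3:10  d4:8  d5:7  d6:7 — peak 10.

10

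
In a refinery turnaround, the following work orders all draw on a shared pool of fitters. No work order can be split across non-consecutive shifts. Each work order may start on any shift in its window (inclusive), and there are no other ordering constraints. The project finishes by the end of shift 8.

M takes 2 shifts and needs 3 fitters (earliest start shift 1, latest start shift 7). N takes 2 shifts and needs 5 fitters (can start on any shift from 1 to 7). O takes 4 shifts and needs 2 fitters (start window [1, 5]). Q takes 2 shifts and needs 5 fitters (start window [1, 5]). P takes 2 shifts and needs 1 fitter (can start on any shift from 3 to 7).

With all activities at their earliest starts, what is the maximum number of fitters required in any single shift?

Early-start schedule: M@1, N@1, O@1, Q@1, P@3.
Load per shift: shift 1: 15, shift 2: 15, shift 3: 3, shift 4: 3, shift 5: 0, shift 6: 0, shift 7: 0, shift 8: 0.
Peak is 15.

15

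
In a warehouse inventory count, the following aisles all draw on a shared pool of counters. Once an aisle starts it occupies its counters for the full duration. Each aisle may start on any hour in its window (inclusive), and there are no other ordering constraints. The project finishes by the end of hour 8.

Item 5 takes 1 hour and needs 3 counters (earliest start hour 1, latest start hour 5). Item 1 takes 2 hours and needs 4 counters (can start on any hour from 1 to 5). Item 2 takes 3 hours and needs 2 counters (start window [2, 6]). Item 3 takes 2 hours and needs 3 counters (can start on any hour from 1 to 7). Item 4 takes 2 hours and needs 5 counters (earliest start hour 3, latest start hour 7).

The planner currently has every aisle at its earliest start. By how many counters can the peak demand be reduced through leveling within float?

5

Early-start peak: h1:10  h2:9  h3:7  h4:7  h5:0  h6:0  h7:0  h8:0 ⇒ 10.
Leveled (Item 5@1, Item 1@2, Item 2@4, Item 3@4, Item 4@7): h1:3  h2:4  h3:4  h4:5  h5:5  h6:2  h7:5  h8:5 ⇒ 5.
Reduction 10 − 5 = 5.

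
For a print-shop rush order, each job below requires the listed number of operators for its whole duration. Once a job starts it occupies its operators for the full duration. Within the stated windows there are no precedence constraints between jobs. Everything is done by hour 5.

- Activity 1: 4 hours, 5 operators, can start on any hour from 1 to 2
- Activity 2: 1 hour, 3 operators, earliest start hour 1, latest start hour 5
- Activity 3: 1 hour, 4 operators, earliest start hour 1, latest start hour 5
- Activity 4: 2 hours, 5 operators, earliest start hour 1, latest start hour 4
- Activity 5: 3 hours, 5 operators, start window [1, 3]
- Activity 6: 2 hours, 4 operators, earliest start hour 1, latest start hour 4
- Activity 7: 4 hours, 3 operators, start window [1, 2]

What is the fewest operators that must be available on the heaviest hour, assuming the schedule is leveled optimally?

17

Early-start (Activity 1@1, Activity 2@1, Activity 3@1, Activity 4@1, Activity 5@1, Activity 6@1, Activity 7@1) gives peak 29: h1:29  h2:22  h3:13  h4:8  h5:0.
Shift Activity 5→3, Activity 6→2, Activity 7→2.
Schedule Activity 1@1, Activity 2@1, Activity 3@1, Activity 4@1, Activity 5@3, Activity 6@2, Activity 7@2: h1:17  h2:17  h3:17  h4:13  h5:8 — peak 17.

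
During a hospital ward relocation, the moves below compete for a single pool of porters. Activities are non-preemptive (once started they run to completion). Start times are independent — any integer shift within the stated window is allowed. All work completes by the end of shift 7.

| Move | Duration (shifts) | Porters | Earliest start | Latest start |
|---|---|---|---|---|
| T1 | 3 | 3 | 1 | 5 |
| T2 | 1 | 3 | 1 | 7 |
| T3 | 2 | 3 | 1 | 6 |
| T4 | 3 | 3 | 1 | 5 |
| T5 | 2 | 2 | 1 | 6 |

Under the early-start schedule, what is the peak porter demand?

Early-start schedule: T1@1, T2@1, T3@1, T4@1, T5@1.
Load per shift: shift 1: 14, shift 2: 11, shift 3: 6, shift 4: 0, shift 5: 0, shift 6: 0, shift 7: 0.
Peak is 14.

14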